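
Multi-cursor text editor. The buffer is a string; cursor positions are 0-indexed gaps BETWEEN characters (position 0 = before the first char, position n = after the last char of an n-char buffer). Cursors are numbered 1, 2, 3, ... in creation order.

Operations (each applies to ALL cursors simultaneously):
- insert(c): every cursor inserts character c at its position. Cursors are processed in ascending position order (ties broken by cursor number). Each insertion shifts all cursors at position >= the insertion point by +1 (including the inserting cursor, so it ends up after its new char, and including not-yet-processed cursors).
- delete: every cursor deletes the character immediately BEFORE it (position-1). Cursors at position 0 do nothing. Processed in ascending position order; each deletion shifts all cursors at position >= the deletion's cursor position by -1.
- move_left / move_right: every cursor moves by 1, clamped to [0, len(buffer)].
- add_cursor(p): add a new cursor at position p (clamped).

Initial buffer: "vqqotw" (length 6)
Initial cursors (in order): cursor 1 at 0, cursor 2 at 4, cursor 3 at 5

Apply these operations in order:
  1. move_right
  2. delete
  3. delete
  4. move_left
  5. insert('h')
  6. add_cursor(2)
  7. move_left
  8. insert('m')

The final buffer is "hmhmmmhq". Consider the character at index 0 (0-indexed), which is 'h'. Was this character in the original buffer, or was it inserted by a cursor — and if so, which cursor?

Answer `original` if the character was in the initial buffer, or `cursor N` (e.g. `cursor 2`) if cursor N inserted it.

After op 1 (move_right): buffer="vqqotw" (len 6), cursors c1@1 c2@5 c3@6, authorship ......
After op 2 (delete): buffer="qqo" (len 3), cursors c1@0 c2@3 c3@3, authorship ...
After op 3 (delete): buffer="q" (len 1), cursors c1@0 c2@1 c3@1, authorship .
After op 4 (move_left): buffer="q" (len 1), cursors c1@0 c2@0 c3@0, authorship .
After op 5 (insert('h')): buffer="hhhq" (len 4), cursors c1@3 c2@3 c3@3, authorship 123.
After op 6 (add_cursor(2)): buffer="hhhq" (len 4), cursors c4@2 c1@3 c2@3 c3@3, authorship 123.
After op 7 (move_left): buffer="hhhq" (len 4), cursors c4@1 c1@2 c2@2 c3@2, authorship 123.
After op 8 (insert('m')): buffer="hmhmmmhq" (len 8), cursors c4@2 c1@6 c2@6 c3@6, authorship 1421233.
Authorship (.=original, N=cursor N): 1 4 2 1 2 3 3 .
Index 0: author = 1

Answer: cursor 1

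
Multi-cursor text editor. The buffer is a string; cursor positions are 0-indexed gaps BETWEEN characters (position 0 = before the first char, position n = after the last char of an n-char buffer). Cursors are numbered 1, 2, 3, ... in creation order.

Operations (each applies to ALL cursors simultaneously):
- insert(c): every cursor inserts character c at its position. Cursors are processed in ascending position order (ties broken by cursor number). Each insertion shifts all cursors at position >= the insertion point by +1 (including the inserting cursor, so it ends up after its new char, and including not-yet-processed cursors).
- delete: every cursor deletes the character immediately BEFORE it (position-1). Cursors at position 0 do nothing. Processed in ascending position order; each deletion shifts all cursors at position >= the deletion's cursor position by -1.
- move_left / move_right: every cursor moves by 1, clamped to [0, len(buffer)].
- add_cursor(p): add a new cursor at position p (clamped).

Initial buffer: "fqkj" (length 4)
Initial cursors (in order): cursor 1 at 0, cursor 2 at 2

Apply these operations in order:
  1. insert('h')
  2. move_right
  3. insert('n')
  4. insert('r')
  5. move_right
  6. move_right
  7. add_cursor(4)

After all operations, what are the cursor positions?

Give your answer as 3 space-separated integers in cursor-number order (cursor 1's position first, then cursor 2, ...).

After op 1 (insert('h')): buffer="hfqhkj" (len 6), cursors c1@1 c2@4, authorship 1..2..
After op 2 (move_right): buffer="hfqhkj" (len 6), cursors c1@2 c2@5, authorship 1..2..
After op 3 (insert('n')): buffer="hfnqhknj" (len 8), cursors c1@3 c2@7, authorship 1.1.2.2.
After op 4 (insert('r')): buffer="hfnrqhknrj" (len 10), cursors c1@4 c2@9, authorship 1.11.2.22.
After op 5 (move_right): buffer="hfnrqhknrj" (len 10), cursors c1@5 c2@10, authorship 1.11.2.22.
After op 6 (move_right): buffer="hfnrqhknrj" (len 10), cursors c1@6 c2@10, authorship 1.11.2.22.
After op 7 (add_cursor(4)): buffer="hfnrqhknrj" (len 10), cursors c3@4 c1@6 c2@10, authorship 1.11.2.22.

Answer: 6 10 4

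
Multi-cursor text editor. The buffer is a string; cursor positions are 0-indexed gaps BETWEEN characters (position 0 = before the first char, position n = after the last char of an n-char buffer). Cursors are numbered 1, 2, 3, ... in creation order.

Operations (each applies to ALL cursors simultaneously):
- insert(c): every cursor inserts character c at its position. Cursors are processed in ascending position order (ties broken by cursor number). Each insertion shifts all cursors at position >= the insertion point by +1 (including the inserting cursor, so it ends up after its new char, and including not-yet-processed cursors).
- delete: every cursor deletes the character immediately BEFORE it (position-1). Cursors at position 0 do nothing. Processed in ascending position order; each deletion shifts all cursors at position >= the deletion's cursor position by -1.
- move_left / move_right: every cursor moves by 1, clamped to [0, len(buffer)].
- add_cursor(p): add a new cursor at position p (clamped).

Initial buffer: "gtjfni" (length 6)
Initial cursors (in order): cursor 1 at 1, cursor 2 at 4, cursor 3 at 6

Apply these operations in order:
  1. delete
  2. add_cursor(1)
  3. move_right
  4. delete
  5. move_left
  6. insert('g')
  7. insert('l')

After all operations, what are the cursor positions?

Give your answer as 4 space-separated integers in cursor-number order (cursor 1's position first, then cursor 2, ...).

Answer: 8 8 8 8

Derivation:
After op 1 (delete): buffer="tjn" (len 3), cursors c1@0 c2@2 c3@3, authorship ...
After op 2 (add_cursor(1)): buffer="tjn" (len 3), cursors c1@0 c4@1 c2@2 c3@3, authorship ...
After op 3 (move_right): buffer="tjn" (len 3), cursors c1@1 c4@2 c2@3 c3@3, authorship ...
After op 4 (delete): buffer="" (len 0), cursors c1@0 c2@0 c3@0 c4@0, authorship 
After op 5 (move_left): buffer="" (len 0), cursors c1@0 c2@0 c3@0 c4@0, authorship 
After op 6 (insert('g')): buffer="gggg" (len 4), cursors c1@4 c2@4 c3@4 c4@4, authorship 1234
After op 7 (insert('l')): buffer="ggggllll" (len 8), cursors c1@8 c2@8 c3@8 c4@8, authorship 12341234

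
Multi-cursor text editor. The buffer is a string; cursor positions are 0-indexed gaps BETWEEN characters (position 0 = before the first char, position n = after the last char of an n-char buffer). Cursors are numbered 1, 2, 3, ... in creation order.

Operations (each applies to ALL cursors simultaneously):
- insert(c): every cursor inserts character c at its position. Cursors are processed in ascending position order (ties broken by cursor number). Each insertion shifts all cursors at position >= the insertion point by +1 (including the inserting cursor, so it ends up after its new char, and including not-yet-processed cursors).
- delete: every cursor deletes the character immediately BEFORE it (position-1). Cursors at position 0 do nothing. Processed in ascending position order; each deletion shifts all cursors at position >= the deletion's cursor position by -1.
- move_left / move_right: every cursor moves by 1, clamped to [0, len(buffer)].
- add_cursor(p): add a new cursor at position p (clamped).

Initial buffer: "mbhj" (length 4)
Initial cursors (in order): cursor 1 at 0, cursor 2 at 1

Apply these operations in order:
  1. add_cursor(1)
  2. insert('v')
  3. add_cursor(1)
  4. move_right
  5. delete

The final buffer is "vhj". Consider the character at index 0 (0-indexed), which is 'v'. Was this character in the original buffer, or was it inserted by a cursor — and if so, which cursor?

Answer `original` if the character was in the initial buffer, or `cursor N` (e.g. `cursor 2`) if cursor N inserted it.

Answer: cursor 2

Derivation:
After op 1 (add_cursor(1)): buffer="mbhj" (len 4), cursors c1@0 c2@1 c3@1, authorship ....
After op 2 (insert('v')): buffer="vmvvbhj" (len 7), cursors c1@1 c2@4 c3@4, authorship 1.23...
After op 3 (add_cursor(1)): buffer="vmvvbhj" (len 7), cursors c1@1 c4@1 c2@4 c3@4, authorship 1.23...
After op 4 (move_right): buffer="vmvvbhj" (len 7), cursors c1@2 c4@2 c2@5 c3@5, authorship 1.23...
After op 5 (delete): buffer="vhj" (len 3), cursors c1@0 c4@0 c2@1 c3@1, authorship 2..
Authorship (.=original, N=cursor N): 2 . .
Index 0: author = 2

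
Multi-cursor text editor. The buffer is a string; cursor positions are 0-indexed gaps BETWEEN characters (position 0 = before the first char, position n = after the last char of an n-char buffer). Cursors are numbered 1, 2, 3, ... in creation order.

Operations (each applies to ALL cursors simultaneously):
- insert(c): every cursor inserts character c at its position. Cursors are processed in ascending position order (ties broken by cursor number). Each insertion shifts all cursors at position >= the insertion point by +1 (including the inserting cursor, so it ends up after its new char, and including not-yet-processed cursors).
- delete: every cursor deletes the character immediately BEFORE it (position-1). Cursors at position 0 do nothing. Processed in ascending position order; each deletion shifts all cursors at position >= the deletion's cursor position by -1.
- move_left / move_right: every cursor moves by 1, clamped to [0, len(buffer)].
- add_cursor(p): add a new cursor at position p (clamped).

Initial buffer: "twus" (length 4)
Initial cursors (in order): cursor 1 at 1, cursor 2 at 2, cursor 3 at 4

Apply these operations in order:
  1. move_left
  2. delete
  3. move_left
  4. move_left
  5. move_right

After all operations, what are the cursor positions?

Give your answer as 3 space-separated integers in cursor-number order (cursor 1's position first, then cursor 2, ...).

After op 1 (move_left): buffer="twus" (len 4), cursors c1@0 c2@1 c3@3, authorship ....
After op 2 (delete): buffer="ws" (len 2), cursors c1@0 c2@0 c3@1, authorship ..
After op 3 (move_left): buffer="ws" (len 2), cursors c1@0 c2@0 c3@0, authorship ..
After op 4 (move_left): buffer="ws" (len 2), cursors c1@0 c2@0 c3@0, authorship ..
After op 5 (move_right): buffer="ws" (len 2), cursors c1@1 c2@1 c3@1, authorship ..

Answer: 1 1 1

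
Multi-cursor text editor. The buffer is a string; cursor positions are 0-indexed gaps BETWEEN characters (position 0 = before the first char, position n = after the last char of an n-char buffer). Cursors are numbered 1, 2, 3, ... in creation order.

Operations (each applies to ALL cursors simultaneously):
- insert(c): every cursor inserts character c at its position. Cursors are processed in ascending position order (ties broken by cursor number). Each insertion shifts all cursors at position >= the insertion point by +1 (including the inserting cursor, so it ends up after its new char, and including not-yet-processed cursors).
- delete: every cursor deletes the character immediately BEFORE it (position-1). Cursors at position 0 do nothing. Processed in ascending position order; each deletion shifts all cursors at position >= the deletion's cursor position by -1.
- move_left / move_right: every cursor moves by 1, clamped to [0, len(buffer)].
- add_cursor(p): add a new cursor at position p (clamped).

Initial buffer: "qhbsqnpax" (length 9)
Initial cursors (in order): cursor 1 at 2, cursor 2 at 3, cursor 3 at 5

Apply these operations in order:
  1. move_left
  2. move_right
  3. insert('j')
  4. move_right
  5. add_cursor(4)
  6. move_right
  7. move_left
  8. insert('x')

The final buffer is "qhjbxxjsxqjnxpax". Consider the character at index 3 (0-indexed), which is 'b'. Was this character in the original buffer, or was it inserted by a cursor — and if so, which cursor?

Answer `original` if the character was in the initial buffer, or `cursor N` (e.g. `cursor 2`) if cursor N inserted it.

Answer: original

Derivation:
After op 1 (move_left): buffer="qhbsqnpax" (len 9), cursors c1@1 c2@2 c3@4, authorship .........
After op 2 (move_right): buffer="qhbsqnpax" (len 9), cursors c1@2 c2@3 c3@5, authorship .........
After op 3 (insert('j')): buffer="qhjbjsqjnpax" (len 12), cursors c1@3 c2@5 c3@8, authorship ..1.2..3....
After op 4 (move_right): buffer="qhjbjsqjnpax" (len 12), cursors c1@4 c2@6 c3@9, authorship ..1.2..3....
After op 5 (add_cursor(4)): buffer="qhjbjsqjnpax" (len 12), cursors c1@4 c4@4 c2@6 c3@9, authorship ..1.2..3....
After op 6 (move_right): buffer="qhjbjsqjnpax" (len 12), cursors c1@5 c4@5 c2@7 c3@10, authorship ..1.2..3....
After op 7 (move_left): buffer="qhjbjsqjnpax" (len 12), cursors c1@4 c4@4 c2@6 c3@9, authorship ..1.2..3....
After op 8 (insert('x')): buffer="qhjbxxjsxqjnxpax" (len 16), cursors c1@6 c4@6 c2@9 c3@13, authorship ..1.142.2.3.3...
Authorship (.=original, N=cursor N): . . 1 . 1 4 2 . 2 . 3 . 3 . . .
Index 3: author = original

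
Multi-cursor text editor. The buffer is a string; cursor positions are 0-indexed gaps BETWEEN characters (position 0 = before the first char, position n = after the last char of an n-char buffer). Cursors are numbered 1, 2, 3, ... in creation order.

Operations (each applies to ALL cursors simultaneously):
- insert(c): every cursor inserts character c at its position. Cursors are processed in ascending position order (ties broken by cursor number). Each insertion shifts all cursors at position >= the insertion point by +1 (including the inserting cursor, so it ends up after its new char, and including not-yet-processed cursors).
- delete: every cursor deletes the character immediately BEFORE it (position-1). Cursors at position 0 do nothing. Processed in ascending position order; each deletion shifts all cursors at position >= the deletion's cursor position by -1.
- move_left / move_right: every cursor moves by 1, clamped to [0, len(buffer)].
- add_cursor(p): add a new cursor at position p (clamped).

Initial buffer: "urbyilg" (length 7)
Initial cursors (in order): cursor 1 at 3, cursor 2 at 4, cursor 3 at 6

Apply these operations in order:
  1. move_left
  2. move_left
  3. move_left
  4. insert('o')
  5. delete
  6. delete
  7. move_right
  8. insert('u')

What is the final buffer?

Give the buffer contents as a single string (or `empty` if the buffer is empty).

After op 1 (move_left): buffer="urbyilg" (len 7), cursors c1@2 c2@3 c3@5, authorship .......
After op 2 (move_left): buffer="urbyilg" (len 7), cursors c1@1 c2@2 c3@4, authorship .......
After op 3 (move_left): buffer="urbyilg" (len 7), cursors c1@0 c2@1 c3@3, authorship .......
After op 4 (insert('o')): buffer="ouorboyilg" (len 10), cursors c1@1 c2@3 c3@6, authorship 1.2..3....
After op 5 (delete): buffer="urbyilg" (len 7), cursors c1@0 c2@1 c3@3, authorship .......
After op 6 (delete): buffer="ryilg" (len 5), cursors c1@0 c2@0 c3@1, authorship .....
After op 7 (move_right): buffer="ryilg" (len 5), cursors c1@1 c2@1 c3@2, authorship .....
After op 8 (insert('u')): buffer="ruuyuilg" (len 8), cursors c1@3 c2@3 c3@5, authorship .12.3...

Answer: ruuyuilg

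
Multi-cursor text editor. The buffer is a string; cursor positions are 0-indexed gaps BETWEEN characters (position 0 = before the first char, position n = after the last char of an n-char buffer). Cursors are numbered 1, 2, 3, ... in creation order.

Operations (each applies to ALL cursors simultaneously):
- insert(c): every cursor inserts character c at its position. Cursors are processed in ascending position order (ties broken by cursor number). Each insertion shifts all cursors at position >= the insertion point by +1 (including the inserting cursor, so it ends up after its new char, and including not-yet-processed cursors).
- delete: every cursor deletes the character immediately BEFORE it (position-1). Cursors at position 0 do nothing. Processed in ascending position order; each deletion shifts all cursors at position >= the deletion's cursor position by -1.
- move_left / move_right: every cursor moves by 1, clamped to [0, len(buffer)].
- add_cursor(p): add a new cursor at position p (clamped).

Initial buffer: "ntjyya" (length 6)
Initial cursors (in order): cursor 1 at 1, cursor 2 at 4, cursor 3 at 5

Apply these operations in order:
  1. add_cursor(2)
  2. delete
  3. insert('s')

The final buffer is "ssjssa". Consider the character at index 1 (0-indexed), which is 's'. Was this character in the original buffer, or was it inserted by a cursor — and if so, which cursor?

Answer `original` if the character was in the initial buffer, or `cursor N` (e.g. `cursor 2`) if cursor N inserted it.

After op 1 (add_cursor(2)): buffer="ntjyya" (len 6), cursors c1@1 c4@2 c2@4 c3@5, authorship ......
After op 2 (delete): buffer="ja" (len 2), cursors c1@0 c4@0 c2@1 c3@1, authorship ..
After op 3 (insert('s')): buffer="ssjssa" (len 6), cursors c1@2 c4@2 c2@5 c3@5, authorship 14.23.
Authorship (.=original, N=cursor N): 1 4 . 2 3 .
Index 1: author = 4

Answer: cursor 4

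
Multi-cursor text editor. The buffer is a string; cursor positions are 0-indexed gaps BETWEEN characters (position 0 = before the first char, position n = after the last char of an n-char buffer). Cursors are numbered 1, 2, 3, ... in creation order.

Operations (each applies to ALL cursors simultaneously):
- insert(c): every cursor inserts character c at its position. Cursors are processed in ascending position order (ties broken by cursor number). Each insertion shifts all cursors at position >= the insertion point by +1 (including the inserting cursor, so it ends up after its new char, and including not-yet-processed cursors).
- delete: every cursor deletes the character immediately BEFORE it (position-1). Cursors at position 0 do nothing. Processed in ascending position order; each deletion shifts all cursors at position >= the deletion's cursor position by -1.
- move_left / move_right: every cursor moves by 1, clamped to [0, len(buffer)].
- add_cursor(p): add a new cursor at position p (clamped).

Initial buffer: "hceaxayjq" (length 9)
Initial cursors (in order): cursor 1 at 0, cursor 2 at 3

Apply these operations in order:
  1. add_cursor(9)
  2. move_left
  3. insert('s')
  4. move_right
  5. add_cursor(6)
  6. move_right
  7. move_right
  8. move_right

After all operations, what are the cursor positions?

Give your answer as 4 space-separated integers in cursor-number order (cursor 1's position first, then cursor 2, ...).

After op 1 (add_cursor(9)): buffer="hceaxayjq" (len 9), cursors c1@0 c2@3 c3@9, authorship .........
After op 2 (move_left): buffer="hceaxayjq" (len 9), cursors c1@0 c2@2 c3@8, authorship .........
After op 3 (insert('s')): buffer="shcseaxayjsq" (len 12), cursors c1@1 c2@4 c3@11, authorship 1..2......3.
After op 4 (move_right): buffer="shcseaxayjsq" (len 12), cursors c1@2 c2@5 c3@12, authorship 1..2......3.
After op 5 (add_cursor(6)): buffer="shcseaxayjsq" (len 12), cursors c1@2 c2@5 c4@6 c3@12, authorship 1..2......3.
After op 6 (move_right): buffer="shcseaxayjsq" (len 12), cursors c1@3 c2@6 c4@7 c3@12, authorship 1..2......3.
After op 7 (move_right): buffer="shcseaxayjsq" (len 12), cursors c1@4 c2@7 c4@8 c3@12, authorship 1..2......3.
After op 8 (move_right): buffer="shcseaxayjsq" (len 12), cursors c1@5 c2@8 c4@9 c3@12, authorship 1..2......3.

Answer: 5 8 12 9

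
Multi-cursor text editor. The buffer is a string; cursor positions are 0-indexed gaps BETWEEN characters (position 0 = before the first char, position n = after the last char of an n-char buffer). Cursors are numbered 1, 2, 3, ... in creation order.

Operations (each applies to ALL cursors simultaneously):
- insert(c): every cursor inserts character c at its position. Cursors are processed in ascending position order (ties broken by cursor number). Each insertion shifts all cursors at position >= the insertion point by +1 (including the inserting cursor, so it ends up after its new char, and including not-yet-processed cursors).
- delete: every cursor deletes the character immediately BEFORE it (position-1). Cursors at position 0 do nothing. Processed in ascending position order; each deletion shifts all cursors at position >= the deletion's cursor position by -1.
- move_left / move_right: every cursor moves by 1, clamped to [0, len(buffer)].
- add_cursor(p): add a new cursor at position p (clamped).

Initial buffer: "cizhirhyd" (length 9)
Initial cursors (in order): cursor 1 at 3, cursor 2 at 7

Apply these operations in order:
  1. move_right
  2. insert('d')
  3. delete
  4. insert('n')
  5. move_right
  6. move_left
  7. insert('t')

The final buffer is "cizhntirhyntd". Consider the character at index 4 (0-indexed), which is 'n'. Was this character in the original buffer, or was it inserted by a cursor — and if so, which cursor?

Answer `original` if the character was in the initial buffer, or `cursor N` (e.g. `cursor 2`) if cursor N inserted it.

Answer: cursor 1

Derivation:
After op 1 (move_right): buffer="cizhirhyd" (len 9), cursors c1@4 c2@8, authorship .........
After op 2 (insert('d')): buffer="cizhdirhydd" (len 11), cursors c1@5 c2@10, authorship ....1....2.
After op 3 (delete): buffer="cizhirhyd" (len 9), cursors c1@4 c2@8, authorship .........
After op 4 (insert('n')): buffer="cizhnirhynd" (len 11), cursors c1@5 c2@10, authorship ....1....2.
After op 5 (move_right): buffer="cizhnirhynd" (len 11), cursors c1@6 c2@11, authorship ....1....2.
After op 6 (move_left): buffer="cizhnirhynd" (len 11), cursors c1@5 c2@10, authorship ....1....2.
After op 7 (insert('t')): buffer="cizhntirhyntd" (len 13), cursors c1@6 c2@12, authorship ....11....22.
Authorship (.=original, N=cursor N): . . . . 1 1 . . . . 2 2 .
Index 4: author = 1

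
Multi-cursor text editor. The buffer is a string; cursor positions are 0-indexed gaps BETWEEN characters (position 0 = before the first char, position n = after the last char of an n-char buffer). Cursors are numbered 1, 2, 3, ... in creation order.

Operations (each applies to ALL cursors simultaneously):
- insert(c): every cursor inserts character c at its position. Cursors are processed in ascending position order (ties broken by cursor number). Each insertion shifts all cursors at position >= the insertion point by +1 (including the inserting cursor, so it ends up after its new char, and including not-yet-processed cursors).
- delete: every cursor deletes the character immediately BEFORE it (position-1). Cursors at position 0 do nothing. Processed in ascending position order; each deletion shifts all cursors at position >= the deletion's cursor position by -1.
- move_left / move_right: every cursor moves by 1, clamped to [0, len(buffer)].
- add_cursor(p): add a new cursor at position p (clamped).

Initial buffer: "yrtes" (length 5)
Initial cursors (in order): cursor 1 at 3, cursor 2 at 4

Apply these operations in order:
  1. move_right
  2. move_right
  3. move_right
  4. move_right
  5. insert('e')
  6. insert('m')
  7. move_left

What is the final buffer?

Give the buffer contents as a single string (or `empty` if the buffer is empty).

After op 1 (move_right): buffer="yrtes" (len 5), cursors c1@4 c2@5, authorship .....
After op 2 (move_right): buffer="yrtes" (len 5), cursors c1@5 c2@5, authorship .....
After op 3 (move_right): buffer="yrtes" (len 5), cursors c1@5 c2@5, authorship .....
After op 4 (move_right): buffer="yrtes" (len 5), cursors c1@5 c2@5, authorship .....
After op 5 (insert('e')): buffer="yrtesee" (len 7), cursors c1@7 c2@7, authorship .....12
After op 6 (insert('m')): buffer="yrteseemm" (len 9), cursors c1@9 c2@9, authorship .....1212
After op 7 (move_left): buffer="yrteseemm" (len 9), cursors c1@8 c2@8, authorship .....1212

Answer: yrteseemm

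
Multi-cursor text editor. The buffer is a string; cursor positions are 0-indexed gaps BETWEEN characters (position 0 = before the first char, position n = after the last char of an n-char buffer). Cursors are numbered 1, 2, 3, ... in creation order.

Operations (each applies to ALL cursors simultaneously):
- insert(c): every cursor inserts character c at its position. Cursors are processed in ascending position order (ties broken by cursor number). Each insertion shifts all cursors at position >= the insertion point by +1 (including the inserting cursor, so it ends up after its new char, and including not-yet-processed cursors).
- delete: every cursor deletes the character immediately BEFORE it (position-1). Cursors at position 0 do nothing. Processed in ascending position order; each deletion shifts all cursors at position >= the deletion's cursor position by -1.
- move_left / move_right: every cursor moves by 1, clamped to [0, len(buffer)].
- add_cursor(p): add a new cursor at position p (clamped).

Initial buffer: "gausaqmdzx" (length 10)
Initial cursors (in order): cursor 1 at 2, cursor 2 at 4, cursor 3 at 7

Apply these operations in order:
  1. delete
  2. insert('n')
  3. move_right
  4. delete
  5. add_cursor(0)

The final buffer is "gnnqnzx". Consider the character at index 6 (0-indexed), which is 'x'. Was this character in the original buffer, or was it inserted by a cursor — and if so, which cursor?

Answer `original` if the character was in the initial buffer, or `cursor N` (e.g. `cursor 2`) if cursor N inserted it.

After op 1 (delete): buffer="guaqdzx" (len 7), cursors c1@1 c2@2 c3@4, authorship .......
After op 2 (insert('n')): buffer="gnunaqndzx" (len 10), cursors c1@2 c2@4 c3@7, authorship .1.2..3...
After op 3 (move_right): buffer="gnunaqndzx" (len 10), cursors c1@3 c2@5 c3@8, authorship .1.2..3...
After op 4 (delete): buffer="gnnqnzx" (len 7), cursors c1@2 c2@3 c3@5, authorship .12.3..
After op 5 (add_cursor(0)): buffer="gnnqnzx" (len 7), cursors c4@0 c1@2 c2@3 c3@5, authorship .12.3..
Authorship (.=original, N=cursor N): . 1 2 . 3 . .
Index 6: author = original

Answer: original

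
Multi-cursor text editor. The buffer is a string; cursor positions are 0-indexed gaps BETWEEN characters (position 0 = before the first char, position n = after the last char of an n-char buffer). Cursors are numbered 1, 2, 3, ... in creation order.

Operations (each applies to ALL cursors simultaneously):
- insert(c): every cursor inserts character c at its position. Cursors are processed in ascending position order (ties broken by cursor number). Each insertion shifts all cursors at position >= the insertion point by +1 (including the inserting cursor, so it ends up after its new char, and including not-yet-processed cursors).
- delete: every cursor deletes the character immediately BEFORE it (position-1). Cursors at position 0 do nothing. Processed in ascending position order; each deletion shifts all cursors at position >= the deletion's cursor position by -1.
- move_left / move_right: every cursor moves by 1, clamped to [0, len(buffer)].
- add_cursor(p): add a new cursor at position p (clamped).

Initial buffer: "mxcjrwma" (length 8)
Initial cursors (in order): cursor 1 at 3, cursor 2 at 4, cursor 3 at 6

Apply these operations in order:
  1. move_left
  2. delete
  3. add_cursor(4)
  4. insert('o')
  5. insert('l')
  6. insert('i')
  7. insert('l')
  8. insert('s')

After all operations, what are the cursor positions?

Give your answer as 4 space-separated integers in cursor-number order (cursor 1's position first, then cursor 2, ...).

Answer: 11 11 17 24

Derivation:
After op 1 (move_left): buffer="mxcjrwma" (len 8), cursors c1@2 c2@3 c3@5, authorship ........
After op 2 (delete): buffer="mjwma" (len 5), cursors c1@1 c2@1 c3@2, authorship .....
After op 3 (add_cursor(4)): buffer="mjwma" (len 5), cursors c1@1 c2@1 c3@2 c4@4, authorship .....
After op 4 (insert('o')): buffer="moojowmoa" (len 9), cursors c1@3 c2@3 c3@5 c4@8, authorship .12.3..4.
After op 5 (insert('l')): buffer="moolljolwmola" (len 13), cursors c1@5 c2@5 c3@8 c4@12, authorship .1212.33..44.
After op 6 (insert('i')): buffer="moolliijoliwmolia" (len 17), cursors c1@7 c2@7 c3@11 c4@16, authorship .121212.333..444.
After op 7 (insert('l')): buffer="moolliilljolilwmolila" (len 21), cursors c1@9 c2@9 c3@14 c4@20, authorship .12121212.3333..4444.
After op 8 (insert('s')): buffer="moolliillssjolilswmolilsa" (len 25), cursors c1@11 c2@11 c3@17 c4@24, authorship .1212121212.33333..44444.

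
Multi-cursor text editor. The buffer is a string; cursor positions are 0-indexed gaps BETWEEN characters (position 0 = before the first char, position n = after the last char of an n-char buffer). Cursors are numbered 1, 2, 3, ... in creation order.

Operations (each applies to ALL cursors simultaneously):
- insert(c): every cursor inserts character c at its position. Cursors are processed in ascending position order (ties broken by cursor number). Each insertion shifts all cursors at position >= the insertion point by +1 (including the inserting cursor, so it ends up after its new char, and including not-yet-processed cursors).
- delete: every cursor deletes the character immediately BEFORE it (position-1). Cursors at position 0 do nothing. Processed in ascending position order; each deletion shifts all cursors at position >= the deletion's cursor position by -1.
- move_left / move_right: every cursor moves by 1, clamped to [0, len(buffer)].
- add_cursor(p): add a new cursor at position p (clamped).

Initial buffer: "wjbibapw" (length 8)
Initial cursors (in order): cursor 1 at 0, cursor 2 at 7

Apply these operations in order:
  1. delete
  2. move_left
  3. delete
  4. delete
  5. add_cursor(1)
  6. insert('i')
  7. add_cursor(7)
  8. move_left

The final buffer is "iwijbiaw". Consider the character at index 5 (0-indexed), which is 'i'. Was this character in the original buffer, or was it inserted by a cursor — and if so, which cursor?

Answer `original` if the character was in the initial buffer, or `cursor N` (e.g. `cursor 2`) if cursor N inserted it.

After op 1 (delete): buffer="wjbibaw" (len 7), cursors c1@0 c2@6, authorship .......
After op 2 (move_left): buffer="wjbibaw" (len 7), cursors c1@0 c2@5, authorship .......
After op 3 (delete): buffer="wjbiaw" (len 6), cursors c1@0 c2@4, authorship ......
After op 4 (delete): buffer="wjbaw" (len 5), cursors c1@0 c2@3, authorship .....
After op 5 (add_cursor(1)): buffer="wjbaw" (len 5), cursors c1@0 c3@1 c2@3, authorship .....
After op 6 (insert('i')): buffer="iwijbiaw" (len 8), cursors c1@1 c3@3 c2@6, authorship 1.3..2..
After op 7 (add_cursor(7)): buffer="iwijbiaw" (len 8), cursors c1@1 c3@3 c2@6 c4@7, authorship 1.3..2..
After op 8 (move_left): buffer="iwijbiaw" (len 8), cursors c1@0 c3@2 c2@5 c4@6, authorship 1.3..2..
Authorship (.=original, N=cursor N): 1 . 3 . . 2 . .
Index 5: author = 2

Answer: cursor 2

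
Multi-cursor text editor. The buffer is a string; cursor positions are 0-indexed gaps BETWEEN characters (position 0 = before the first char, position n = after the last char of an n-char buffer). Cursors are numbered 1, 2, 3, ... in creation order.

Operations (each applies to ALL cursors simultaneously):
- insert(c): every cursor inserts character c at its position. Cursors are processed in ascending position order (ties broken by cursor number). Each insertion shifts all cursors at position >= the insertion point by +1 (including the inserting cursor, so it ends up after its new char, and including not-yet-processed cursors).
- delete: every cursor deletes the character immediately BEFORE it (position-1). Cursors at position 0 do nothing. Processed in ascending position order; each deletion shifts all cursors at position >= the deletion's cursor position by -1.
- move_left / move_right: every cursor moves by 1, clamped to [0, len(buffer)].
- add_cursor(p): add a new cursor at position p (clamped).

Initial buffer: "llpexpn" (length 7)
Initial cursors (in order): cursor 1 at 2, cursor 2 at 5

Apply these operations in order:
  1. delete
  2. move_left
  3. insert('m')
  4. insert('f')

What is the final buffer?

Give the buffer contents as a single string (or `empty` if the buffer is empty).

Answer: mflpmfepn

Derivation:
After op 1 (delete): buffer="lpepn" (len 5), cursors c1@1 c2@3, authorship .....
After op 2 (move_left): buffer="lpepn" (len 5), cursors c1@0 c2@2, authorship .....
After op 3 (insert('m')): buffer="mlpmepn" (len 7), cursors c1@1 c2@4, authorship 1..2...
After op 4 (insert('f')): buffer="mflpmfepn" (len 9), cursors c1@2 c2@6, authorship 11..22...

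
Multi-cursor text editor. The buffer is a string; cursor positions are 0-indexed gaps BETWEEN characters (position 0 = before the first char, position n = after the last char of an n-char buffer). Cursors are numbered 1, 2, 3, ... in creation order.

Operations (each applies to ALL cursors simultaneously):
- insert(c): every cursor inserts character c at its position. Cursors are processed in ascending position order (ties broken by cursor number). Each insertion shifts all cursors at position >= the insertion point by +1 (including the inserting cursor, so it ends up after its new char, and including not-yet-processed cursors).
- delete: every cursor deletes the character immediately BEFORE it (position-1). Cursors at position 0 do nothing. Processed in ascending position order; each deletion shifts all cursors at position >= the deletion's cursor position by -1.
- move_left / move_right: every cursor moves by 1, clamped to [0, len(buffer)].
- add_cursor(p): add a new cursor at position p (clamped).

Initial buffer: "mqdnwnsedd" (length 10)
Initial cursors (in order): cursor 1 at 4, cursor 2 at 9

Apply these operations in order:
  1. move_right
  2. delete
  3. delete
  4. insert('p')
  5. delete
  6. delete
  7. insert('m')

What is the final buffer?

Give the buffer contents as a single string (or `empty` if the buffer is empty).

Answer: mqmnsm

Derivation:
After op 1 (move_right): buffer="mqdnwnsedd" (len 10), cursors c1@5 c2@10, authorship ..........
After op 2 (delete): buffer="mqdnnsed" (len 8), cursors c1@4 c2@8, authorship ........
After op 3 (delete): buffer="mqdnse" (len 6), cursors c1@3 c2@6, authorship ......
After op 4 (insert('p')): buffer="mqdpnsep" (len 8), cursors c1@4 c2@8, authorship ...1...2
After op 5 (delete): buffer="mqdnse" (len 6), cursors c1@3 c2@6, authorship ......
After op 6 (delete): buffer="mqns" (len 4), cursors c1@2 c2@4, authorship ....
After op 7 (insert('m')): buffer="mqmnsm" (len 6), cursors c1@3 c2@6, authorship ..1..2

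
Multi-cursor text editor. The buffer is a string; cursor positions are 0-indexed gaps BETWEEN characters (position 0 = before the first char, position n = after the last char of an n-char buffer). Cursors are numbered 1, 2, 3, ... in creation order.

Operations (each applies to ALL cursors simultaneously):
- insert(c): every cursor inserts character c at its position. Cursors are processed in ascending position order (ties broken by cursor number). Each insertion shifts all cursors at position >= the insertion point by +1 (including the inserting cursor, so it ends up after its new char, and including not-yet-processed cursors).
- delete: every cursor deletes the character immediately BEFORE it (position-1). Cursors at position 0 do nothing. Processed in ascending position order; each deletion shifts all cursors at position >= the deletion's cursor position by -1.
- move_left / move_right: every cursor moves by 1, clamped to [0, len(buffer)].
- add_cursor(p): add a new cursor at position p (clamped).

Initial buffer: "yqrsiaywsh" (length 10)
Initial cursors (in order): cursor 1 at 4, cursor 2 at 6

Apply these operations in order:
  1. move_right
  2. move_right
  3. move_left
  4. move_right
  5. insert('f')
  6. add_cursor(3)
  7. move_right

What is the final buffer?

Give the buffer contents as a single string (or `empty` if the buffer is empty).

After op 1 (move_right): buffer="yqrsiaywsh" (len 10), cursors c1@5 c2@7, authorship ..........
After op 2 (move_right): buffer="yqrsiaywsh" (len 10), cursors c1@6 c2@8, authorship ..........
After op 3 (move_left): buffer="yqrsiaywsh" (len 10), cursors c1@5 c2@7, authorship ..........
After op 4 (move_right): buffer="yqrsiaywsh" (len 10), cursors c1@6 c2@8, authorship ..........
After op 5 (insert('f')): buffer="yqrsiafywfsh" (len 12), cursors c1@7 c2@10, authorship ......1..2..
After op 6 (add_cursor(3)): buffer="yqrsiafywfsh" (len 12), cursors c3@3 c1@7 c2@10, authorship ......1..2..
After op 7 (move_right): buffer="yqrsiafywfsh" (len 12), cursors c3@4 c1@8 c2@11, authorship ......1..2..

Answer: yqrsiafywfsh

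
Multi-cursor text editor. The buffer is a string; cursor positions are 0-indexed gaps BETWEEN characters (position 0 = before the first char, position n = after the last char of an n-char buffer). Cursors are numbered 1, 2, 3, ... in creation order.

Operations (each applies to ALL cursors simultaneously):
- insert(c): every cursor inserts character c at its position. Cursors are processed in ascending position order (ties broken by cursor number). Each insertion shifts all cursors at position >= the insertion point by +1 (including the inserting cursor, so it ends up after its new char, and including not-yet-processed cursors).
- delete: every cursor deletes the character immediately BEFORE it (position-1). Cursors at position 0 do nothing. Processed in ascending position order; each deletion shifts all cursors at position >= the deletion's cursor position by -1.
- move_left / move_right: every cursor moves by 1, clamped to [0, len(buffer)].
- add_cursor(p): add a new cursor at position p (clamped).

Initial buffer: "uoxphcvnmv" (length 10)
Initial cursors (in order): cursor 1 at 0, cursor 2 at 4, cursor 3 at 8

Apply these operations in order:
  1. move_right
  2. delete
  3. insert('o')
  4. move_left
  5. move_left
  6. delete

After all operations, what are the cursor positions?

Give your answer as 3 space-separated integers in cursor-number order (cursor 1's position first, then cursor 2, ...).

Answer: 0 2 5

Derivation:
After op 1 (move_right): buffer="uoxphcvnmv" (len 10), cursors c1@1 c2@5 c3@9, authorship ..........
After op 2 (delete): buffer="oxpcvnv" (len 7), cursors c1@0 c2@3 c3@6, authorship .......
After op 3 (insert('o')): buffer="ooxpocvnov" (len 10), cursors c1@1 c2@5 c3@9, authorship 1...2...3.
After op 4 (move_left): buffer="ooxpocvnov" (len 10), cursors c1@0 c2@4 c3@8, authorship 1...2...3.
After op 5 (move_left): buffer="ooxpocvnov" (len 10), cursors c1@0 c2@3 c3@7, authorship 1...2...3.
After op 6 (delete): buffer="oopocnov" (len 8), cursors c1@0 c2@2 c3@5, authorship 1..2..3.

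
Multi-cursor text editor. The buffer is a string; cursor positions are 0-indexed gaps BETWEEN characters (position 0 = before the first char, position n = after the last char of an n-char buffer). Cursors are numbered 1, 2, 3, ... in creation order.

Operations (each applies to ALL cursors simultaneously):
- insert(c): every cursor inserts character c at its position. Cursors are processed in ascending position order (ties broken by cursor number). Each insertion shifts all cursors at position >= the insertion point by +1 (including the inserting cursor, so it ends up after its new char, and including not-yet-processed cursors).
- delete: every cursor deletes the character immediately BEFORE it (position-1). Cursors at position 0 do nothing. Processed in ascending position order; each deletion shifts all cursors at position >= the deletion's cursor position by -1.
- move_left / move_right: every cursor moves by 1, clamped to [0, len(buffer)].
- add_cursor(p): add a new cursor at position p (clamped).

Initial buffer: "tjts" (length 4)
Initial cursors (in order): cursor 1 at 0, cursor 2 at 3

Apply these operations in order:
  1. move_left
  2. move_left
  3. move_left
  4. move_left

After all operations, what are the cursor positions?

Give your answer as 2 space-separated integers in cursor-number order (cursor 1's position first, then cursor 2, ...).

After op 1 (move_left): buffer="tjts" (len 4), cursors c1@0 c2@2, authorship ....
After op 2 (move_left): buffer="tjts" (len 4), cursors c1@0 c2@1, authorship ....
After op 3 (move_left): buffer="tjts" (len 4), cursors c1@0 c2@0, authorship ....
After op 4 (move_left): buffer="tjts" (len 4), cursors c1@0 c2@0, authorship ....

Answer: 0 0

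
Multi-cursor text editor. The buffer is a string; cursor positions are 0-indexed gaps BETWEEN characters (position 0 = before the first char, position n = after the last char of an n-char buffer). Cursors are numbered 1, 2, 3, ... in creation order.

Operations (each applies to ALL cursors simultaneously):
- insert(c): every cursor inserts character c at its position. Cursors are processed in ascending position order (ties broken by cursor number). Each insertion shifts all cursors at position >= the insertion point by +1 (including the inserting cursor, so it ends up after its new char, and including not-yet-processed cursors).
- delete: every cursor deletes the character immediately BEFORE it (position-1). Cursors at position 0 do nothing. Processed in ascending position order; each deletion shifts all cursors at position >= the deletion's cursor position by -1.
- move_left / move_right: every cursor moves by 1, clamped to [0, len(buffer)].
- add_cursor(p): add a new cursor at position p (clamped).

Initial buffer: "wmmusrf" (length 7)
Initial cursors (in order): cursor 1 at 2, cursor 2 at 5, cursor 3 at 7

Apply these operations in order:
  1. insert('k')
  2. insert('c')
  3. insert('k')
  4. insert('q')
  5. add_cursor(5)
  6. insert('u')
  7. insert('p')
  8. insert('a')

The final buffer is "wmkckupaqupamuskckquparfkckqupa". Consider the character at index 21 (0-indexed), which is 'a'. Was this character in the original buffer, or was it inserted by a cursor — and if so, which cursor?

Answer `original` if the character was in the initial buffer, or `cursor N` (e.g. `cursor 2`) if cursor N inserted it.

Answer: cursor 2

Derivation:
After op 1 (insert('k')): buffer="wmkmuskrfk" (len 10), cursors c1@3 c2@7 c3@10, authorship ..1...2..3
After op 2 (insert('c')): buffer="wmkcmuskcrfkc" (len 13), cursors c1@4 c2@9 c3@13, authorship ..11...22..33
After op 3 (insert('k')): buffer="wmkckmuskckrfkck" (len 16), cursors c1@5 c2@11 c3@16, authorship ..111...222..333
After op 4 (insert('q')): buffer="wmkckqmuskckqrfkckq" (len 19), cursors c1@6 c2@13 c3@19, authorship ..1111...2222..3333
After op 5 (add_cursor(5)): buffer="wmkckqmuskckqrfkckq" (len 19), cursors c4@5 c1@6 c2@13 c3@19, authorship ..1111...2222..3333
After op 6 (insert('u')): buffer="wmkckuqumuskckqurfkckqu" (len 23), cursors c4@6 c1@8 c2@16 c3@23, authorship ..111411...22222..33333
After op 7 (insert('p')): buffer="wmkckupqupmuskckquprfkckqup" (len 27), cursors c4@7 c1@10 c2@19 c3@27, authorship ..11144111...222222..333333
After op 8 (insert('a')): buffer="wmkckupaqupamuskckquparfkckqupa" (len 31), cursors c4@8 c1@12 c2@22 c3@31, authorship ..1114441111...2222222..3333333
Authorship (.=original, N=cursor N): . . 1 1 1 4 4 4 1 1 1 1 . . . 2 2 2 2 2 2 2 . . 3 3 3 3 3 3 3
Index 21: author = 2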